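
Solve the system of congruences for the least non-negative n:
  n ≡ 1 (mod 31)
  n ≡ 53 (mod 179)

590

From n ≡ 1 (mod 31) write n = 1 + 31t. Substituting into n ≡ 53 (mod 179) gives 31t ≡ 52 (mod 179), and since 31⁻¹ ≡ 52 (mod 179), t ≡ 19. Hence n ≡ 1 + 31·19 = 590 (mod 5549).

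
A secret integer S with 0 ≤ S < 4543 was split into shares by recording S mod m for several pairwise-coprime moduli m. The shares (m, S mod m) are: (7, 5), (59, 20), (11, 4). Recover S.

3029

The moduli are pairwise coprime; N = 7·59·11 = 4543.
N/7 = 649; 649 ≡ 5 (mod 7); 5·3 ≡ 1, so inverse 3.
N/59 = 77; 77 ≡ 18 (mod 59); 18·23 ≡ 1, so inverse 23.
N/11 = 413; 413 ≡ 6 (mod 11); 6·2 ≡ 1, so inverse 2.
S ≡ 5·649·3 + 20·77·23 + 4·413·2 = 48459.
48459 mod 4543 = 3029.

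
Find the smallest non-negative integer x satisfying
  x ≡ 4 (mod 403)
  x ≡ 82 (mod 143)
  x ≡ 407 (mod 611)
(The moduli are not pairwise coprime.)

gcd(403, 143) = 13 and 13 | (82 − 4), so the pair is consistent; merging gives x ≡ 3228 (mod 4433), where 4433 = lcm(403, 143).
gcd(4433, 611) = 13 and 13 | (407 − 3228), so the pair is consistent; merging gives x ≡ 114053 (mod 208351), where 208351 = lcm(4433, 611).
The solution is unique modulo lcm(403, 143, 611) = 208351.

114053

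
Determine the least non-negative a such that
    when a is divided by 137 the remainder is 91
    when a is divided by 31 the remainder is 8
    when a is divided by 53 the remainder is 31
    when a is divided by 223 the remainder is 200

28785709

The moduli are pairwise coprime; N = 137·31·53·223 = 50195293.
N/137 = 366389; 366389 ≡ 51 (mod 137); 51·43 ≡ 1, so inverse 43.
N/31 = 1619203; 1619203 ≡ 11 (mod 31); 11·17 ≡ 1, so inverse 17.
N/53 = 947081; 947081 ≡ 24 (mod 53); 24·42 ≡ 1, so inverse 42.
N/223 = 225091; 225091 ≡ 84 (mod 223); 84·77 ≡ 1, so inverse 77.
a ≡ 91·366389·43 + 8·1619203·17 + 31·947081·42 + 200·225091·77 = 6353392627.
6353392627 mod 50195293 = 28785709.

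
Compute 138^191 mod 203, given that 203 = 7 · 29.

Mod 7: 138 ≡ 5; by Fermat, exponent reduces to 191 mod 6 = 5; 5^5 ≡ 3 (mod 7).
Mod 29: 138 ≡ 22; by Fermat, exponent reduces to 191 mod 28 = 23; 22^23 ≡ 9 (mod 29).
Combine by CRT: x ≡ 3 (mod 7), x ≡ 9 (mod 29) ⇒ x ≡ 38 (mod 203).

38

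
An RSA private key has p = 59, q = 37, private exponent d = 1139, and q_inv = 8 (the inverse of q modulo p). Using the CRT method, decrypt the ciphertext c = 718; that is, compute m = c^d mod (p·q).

d_p = d mod (p−1) = 1139 mod 58 = 37; d_q = d mod (q−1) = 23.
m₁ = c^(d_p) mod p: c ≡ 10 (mod 59), and 10^37 mod 59 = 44.
m₂ = c^(d_q) mod q: c ≡ 15 (mod 37), and 15^23 mod 37 = 13.
h = q_inv·(m₁ − m₂) mod p = 8·(44 − 13) mod 59 = 12.
m = m₂ + h·q = 13 + 12·37 = 457.

457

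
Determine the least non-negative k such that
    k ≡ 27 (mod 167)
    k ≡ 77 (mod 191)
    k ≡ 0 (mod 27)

The moduli are pairwise coprime; N = 167·191·27 = 861219.
N/167 = 5157; 5157 ≡ 147 (mod 167); 147·25 ≡ 1, so inverse 25.
N/191 = 4509; 4509 ≡ 116 (mod 191); 116·28 ≡ 1, so inverse 28.
N/27 = 31897; 31897 ≡ 10 (mod 27); 10·19 ≡ 1, so inverse 19.
k ≡ 27·5157·25 + 77·4509·28 + 0·31897·19 = 13202379.
13202379 mod 861219 = 284094.

284094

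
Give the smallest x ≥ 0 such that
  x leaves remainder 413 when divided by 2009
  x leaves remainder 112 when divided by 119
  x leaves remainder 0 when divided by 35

gcd(2009, 119) = 7 and 7 | (112 − 413), so the pair is consistent; merging gives x ≡ 26530 (mod 34153), where 34153 = lcm(2009, 119).
gcd(34153, 35) = 7 and 7 | (0 − 26530), so the pair is consistent; merging gives x ≡ 26530 (mod 170765), where 170765 = lcm(34153, 35).
The solution is unique modulo lcm(2009, 119, 35) = 170765.

26530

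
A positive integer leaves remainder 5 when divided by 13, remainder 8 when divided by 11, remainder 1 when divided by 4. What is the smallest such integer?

525

The moduli are pairwise coprime; N = 13·11·4 = 572.
N/13 = 44; 44 ≡ 5 (mod 13); 5·8 ≡ 1, so inverse 8.
N/11 = 52; 52 ≡ 8 (mod 11); 8·7 ≡ 1, so inverse 7.
N/4 = 143; 143 ≡ 3 (mod 4); 3·3 ≡ 1, so inverse 3.
x ≡ 5·44·8 + 8·52·7 + 1·143·3 = 5101.
5101 mod 572 = 525.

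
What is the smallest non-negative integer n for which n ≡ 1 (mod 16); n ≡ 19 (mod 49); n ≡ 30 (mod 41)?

The moduli are pairwise coprime; M = 16·49·41 = 32144.
M/16 = 2009; 2009 ≡ 9 (mod 16); 9·9 ≡ 1, so inverse 9.
M/49 = 656; 656 ≡ 19 (mod 49); 19·31 ≡ 1, so inverse 31.
M/41 = 784; 784 ≡ 5 (mod 41); 5·33 ≡ 1, so inverse 33.
n ≡ 1·2009·9 + 19·656·31 + 30·784·33 = 1180625.
1180625 mod 32144 = 23441.

23441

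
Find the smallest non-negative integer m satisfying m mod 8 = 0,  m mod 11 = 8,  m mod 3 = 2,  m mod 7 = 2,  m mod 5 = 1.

From m ≡ 0 (mod 8) write m = 0 + 8t. Substituting into m ≡ 8 (mod 11) gives 8t ≡ 8 (mod 11), and since 8⁻¹ ≡ 7 (mod 11), t ≡ 1. Hence m ≡ 0 + 8·1 = 8 (mod 88).
From m ≡ 8 (mod 88) write m = 8 + 88t. Substituting into m ≡ 2 (mod 3) gives 88t ≡ 0 (mod 3), and since 1⁻¹ ≡ 1 (mod 3), t ≡ 0. Hence m ≡ 8 + 88·0 = 8 (mod 264).
From m ≡ 8 (mod 264) write m = 8 + 264t. Substituting into m ≡ 2 (mod 7) gives 264t ≡ 1 (mod 7), and since 5⁻¹ ≡ 3 (mod 7), t ≡ 3. Hence m ≡ 8 + 264·3 = 800 (mod 1848).
From m ≡ 800 (mod 1848) write m = 800 + 1848t. Substituting into m ≡ 1 (mod 5) gives 1848t ≡ 1 (mod 5), and since 3⁻¹ ≡ 2 (mod 5), t ≡ 2. Hence m ≡ 800 + 1848·2 = 4496 (mod 9240).

4496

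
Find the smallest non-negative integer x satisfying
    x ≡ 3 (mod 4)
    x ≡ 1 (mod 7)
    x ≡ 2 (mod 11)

211

From x ≡ 3 (mod 4) write x = 3 + 4t. Substituting into x ≡ 1 (mod 7) gives 4t ≡ 5 (mod 7), and since 4⁻¹ ≡ 2 (mod 7), t ≡ 3. Hence x ≡ 3 + 4·3 = 15 (mod 28).
From x ≡ 15 (mod 28) write x = 15 + 28t. Substituting into x ≡ 2 (mod 11) gives 28t ≡ 9 (mod 11), and since 6⁻¹ ≡ 2 (mod 11), t ≡ 7. Hence x ≡ 15 + 28·7 = 211 (mod 308).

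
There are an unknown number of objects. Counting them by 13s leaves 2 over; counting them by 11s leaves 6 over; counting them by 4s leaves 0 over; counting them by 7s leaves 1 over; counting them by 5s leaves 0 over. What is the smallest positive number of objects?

From N ≡ 2 (mod 13) write N = 2 + 13t. Substituting into N ≡ 6 (mod 11) gives 13t ≡ 4 (mod 11), and since 2⁻¹ ≡ 6 (mod 11), t ≡ 2. Hence N ≡ 2 + 13·2 = 28 (mod 143).
From N ≡ 28 (mod 143) write N = 28 + 143t. Substituting into N ≡ 0 (mod 4) gives 143t ≡ 0 (mod 4), and since 3⁻¹ ≡ 3 (mod 4), t ≡ 0. Hence N ≡ 28 + 143·0 = 28 (mod 572).
From N ≡ 28 (mod 572) write N = 28 + 572t. Substituting into N ≡ 1 (mod 7) gives 572t ≡ 1 (mod 7), and since 5⁻¹ ≡ 3 (mod 7), t ≡ 3. Hence N ≡ 28 + 572·3 = 1744 (mod 4004).
From N ≡ 1744 (mod 4004) write N = 1744 + 4004t. Substituting into N ≡ 0 (mod 5) gives 4004t ≡ 1 (mod 5), and since 4⁻¹ ≡ 4 (mod 5), t ≡ 4. Hence N ≡ 1744 + 4004·4 = 17760 (mod 20020).

17760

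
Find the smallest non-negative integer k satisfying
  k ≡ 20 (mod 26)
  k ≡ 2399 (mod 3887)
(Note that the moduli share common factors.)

gcd(26, 3887) = 13 and 13 | (2399 − 20), so the pair is consistent; merging gives k ≡ 6286 (mod 7774), where 7774 = lcm(26, 3887).
The solution is unique modulo lcm(26, 3887) = 7774.

6286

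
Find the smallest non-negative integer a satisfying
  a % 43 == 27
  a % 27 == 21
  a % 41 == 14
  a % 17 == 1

437853

The moduli are pairwise coprime; N = 43·27·41·17 = 809217.
N/43 = 18819; 18819 ≡ 28 (mod 43); 28·20 ≡ 1, so inverse 20.
N/27 = 29971; 29971 ≡ 1 (mod 27), inverse 1.
N/41 = 19737; 19737 ≡ 16 (mod 41); 16·18 ≡ 1, so inverse 18.
N/17 = 47601; 47601 ≡ 1 (mod 17), inverse 1.
a ≡ 27·18819·20 + 21·29971·1 + 14·19737·18 + 1·47601·1 = 15812976.
15812976 mod 809217 = 437853.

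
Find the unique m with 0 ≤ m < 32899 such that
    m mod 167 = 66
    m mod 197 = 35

Combine the congruences pairwise.
From m ≡ 66 (mod 167) write m = 66 + 167t. Substituting into m ≡ 35 (mod 197) gives 167t ≡ 166 (mod 197), and since 167⁻¹ ≡ 151 (mod 197), t ≡ 47. Hence m ≡ 66 + 167·47 = 7915 (mod 32899).

7915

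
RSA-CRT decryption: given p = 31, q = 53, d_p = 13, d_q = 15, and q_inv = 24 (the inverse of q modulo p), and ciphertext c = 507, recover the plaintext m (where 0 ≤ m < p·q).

m₁ = c^(d_p) mod p: c ≡ 11 (mod 31), and 11^13 mod 31 = 21.
m₂ = c^(d_q) mod q: c ≡ 30 (mod 53), and 30^15 mod 53 = 23.
h = q_inv·(m₁ − m₂) mod p = 24·(21 − 23) mod 31 = 14.
m = m₂ + h·q = 23 + 14·53 = 765.

765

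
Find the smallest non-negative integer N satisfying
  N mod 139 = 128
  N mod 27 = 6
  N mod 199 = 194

605751

The moduli are pairwise coprime; M = 139·27·199 = 746847.
M/139 = 5373; 5373 ≡ 91 (mod 139); 91·55 ≡ 1, so inverse 55.
M/27 = 27661; 27661 ≡ 13 (mod 27); 13·25 ≡ 1, so inverse 25.
M/199 = 3753; 3753 ≡ 171 (mod 199); 171·135 ≡ 1, so inverse 135.
N ≡ 128·5373·55 + 6·27661·25 + 194·3753·135 = 140266140.
140266140 mod 746847 = 605751.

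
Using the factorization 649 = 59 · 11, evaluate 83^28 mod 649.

499

Mod 59: 83 ≡ 24; 24^28 ≡ 27 (mod 59).
Mod 11: 83 ≡ 6; by Fermat, exponent reduces to 28 mod 10 = 8; 6^8 ≡ 4 (mod 11).
Combine by CRT: x ≡ 27 (mod 59), x ≡ 4 (mod 11) ⇒ x ≡ 499 (mod 649).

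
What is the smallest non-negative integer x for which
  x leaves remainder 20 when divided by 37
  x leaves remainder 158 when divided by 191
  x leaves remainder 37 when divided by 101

The moduli are pairwise coprime; N = 37·191·101 = 713767.
N/37 = 19291; 19291 ≡ 14 (mod 37); 14·8 ≡ 1, so inverse 8.
N/191 = 3737; 3737 ≡ 108 (mod 191); 108·23 ≡ 1, so inverse 23.
N/101 = 7067; 7067 ≡ 98 (mod 101); 98·67 ≡ 1, so inverse 67.
x ≡ 20·19291·8 + 158·3737·23 + 37·7067·67 = 34185911.
34185911 mod 713767 = 638862.

638862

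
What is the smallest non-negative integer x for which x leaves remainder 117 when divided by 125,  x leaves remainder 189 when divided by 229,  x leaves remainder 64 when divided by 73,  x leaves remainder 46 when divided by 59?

From x ≡ 117 (mod 125) write x = 117 + 125t. Substituting into x ≡ 189 (mod 229) gives 125t ≡ 72 (mod 229), and since 125⁻¹ ≡ 11 (mod 229), t ≡ 105. Hence x ≡ 117 + 125·105 = 13242 (mod 28625).
From x ≡ 13242 (mod 28625) write x = 13242 + 28625t. Substituting into x ≡ 64 (mod 73) gives 28625t ≡ 35 (mod 73), and since 9⁻¹ ≡ 65 (mod 73), t ≡ 12. Hence x ≡ 13242 + 28625·12 = 356742 (mod 2089625).
From x ≡ 356742 (mod 2089625) write x = 356742 + 2089625t. Substituting into x ≡ 46 (mod 59) gives 2089625t ≡ 18 (mod 59), and since 22⁻¹ ≡ 51 (mod 59), t ≡ 33. Hence x ≡ 356742 + 2089625·33 = 69314367 (mod 123287875).

69314367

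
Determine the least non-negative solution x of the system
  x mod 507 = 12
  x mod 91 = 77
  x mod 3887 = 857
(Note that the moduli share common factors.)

Combine the congruences pairwise.
gcd(507, 91) = 13 and 13 | (77 − 12), so the pair is consistent; merging gives x ≡ 1533 (mod 3549), where 3549 = lcm(507, 91).
gcd(3549, 3887) = 169 and 169 | (857 − 1533), so the pair is consistent; merging gives x ≡ 8631 (mod 81627), where 81627 = lcm(3549, 3887).
The solution is unique modulo lcm(507, 91, 3887) = 81627.

8631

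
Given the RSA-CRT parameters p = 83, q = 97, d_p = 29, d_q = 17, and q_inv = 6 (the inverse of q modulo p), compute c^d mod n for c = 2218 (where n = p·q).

4867

m₁ = c^(d_p) mod p: c ≡ 60 (mod 83), and 60^29 mod 83 = 53.
m₂ = c^(d_q) mod q: c ≡ 84 (mod 97), and 84^17 mod 97 = 17.
h = q_inv·(m₁ − m₂) mod p = 6·(53 − 17) mod 83 = 50.
m = m₂ + h·q = 17 + 50·97 = 4867.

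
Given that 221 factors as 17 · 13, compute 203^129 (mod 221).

203

Mod 17: 203 ≡ 16; by Fermat, exponent reduces to 129 mod 16 = 1; 16^1 ≡ 16 (mod 17).
Mod 13: 203 ≡ 8; by Fermat, exponent reduces to 129 mod 12 = 9; 8^9 ≡ 8 (mod 13).
Combine by CRT: x ≡ 16 (mod 17), x ≡ 8 (mod 13) ⇒ x ≡ 203 (mod 221).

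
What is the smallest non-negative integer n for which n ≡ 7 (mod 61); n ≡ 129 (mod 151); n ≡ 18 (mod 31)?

101450

From n ≡ 7 (mod 61) write n = 7 + 61t. Substituting into n ≡ 129 (mod 151) gives 61t ≡ 122 (mod 151), and since 61⁻¹ ≡ 52 (mod 151), t ≡ 2. Hence n ≡ 7 + 61·2 = 129 (mod 9211).
From n ≡ 129 (mod 9211) write n = 129 + 9211t. Substituting into n ≡ 18 (mod 31) gives 9211t ≡ 13 (mod 31), and since 4⁻¹ ≡ 8 (mod 31), t ≡ 11. Hence n ≡ 129 + 9211·11 = 101450 (mod 285541).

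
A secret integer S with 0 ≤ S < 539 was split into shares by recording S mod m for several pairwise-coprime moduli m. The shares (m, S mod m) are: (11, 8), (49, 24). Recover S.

514

Combine the congruences pairwise.
From S ≡ 8 (mod 11) write S = 8 + 11t. Substituting into S ≡ 24 (mod 49) gives 11t ≡ 16 (mod 49), and since 11⁻¹ ≡ 9 (mod 49), t ≡ 46. Hence S ≡ 8 + 11·46 = 514 (mod 539).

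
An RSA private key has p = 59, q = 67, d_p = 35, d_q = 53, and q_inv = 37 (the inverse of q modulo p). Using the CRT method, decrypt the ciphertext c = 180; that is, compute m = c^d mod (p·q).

m₁ = c^(d_p) mod p: c ≡ 3 (mod 59), and 3^35 mod 59 = 21.
m₂ = c^(d_q) mod q: c ≡ 46 (mod 67), and 46^53 mod 67 = 13.
h = q_inv·(m₁ − m₂) mod p = 37·(21 − 13) mod 59 = 1.
m = m₂ + h·q = 13 + 1·67 = 80.

80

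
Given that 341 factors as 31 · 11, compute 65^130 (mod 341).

Mod 31: 65 ≡ 3; by Fermat, exponent reduces to 130 mod 30 = 10; 3^10 ≡ 25 (mod 31).
Mod 11: 65 ≡ 10; since 10 | 130, by Fermat 10^130 ≡ 1 (mod 11).
Combine by CRT: x ≡ 25 (mod 31), x ≡ 1 (mod 11) ⇒ x ≡ 56 (mod 341).

56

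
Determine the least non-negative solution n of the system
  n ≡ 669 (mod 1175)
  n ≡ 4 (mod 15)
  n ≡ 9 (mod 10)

gcd(1175, 15) = 5 and 5 | (4 − 669), so the pair is consistent; merging gives n ≡ 3019 (mod 3525), where 3525 = lcm(1175, 15).
gcd(3525, 10) = 5 and 5 | (9 − 3019), so the pair is consistent; merging gives n ≡ 3019 (mod 7050), where 7050 = lcm(3525, 10).
The solution is unique modulo lcm(1175, 15, 10) = 7050.

3019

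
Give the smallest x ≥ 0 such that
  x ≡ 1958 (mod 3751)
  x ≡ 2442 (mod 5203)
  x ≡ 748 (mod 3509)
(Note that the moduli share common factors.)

1506109

gcd(3751, 5203) = 121 and 121 | (2442 − 1958), so the pair is consistent; merging gives x ≡ 54472 (mod 161293), where 161293 = lcm(3751, 5203).
gcd(161293, 3509) = 121 and 121 | (748 − 54472), so the pair is consistent; merging gives x ≡ 1506109 (mod 4677497), where 4677497 = lcm(161293, 3509).
The solution is unique modulo lcm(3751, 5203, 3509) = 4677497.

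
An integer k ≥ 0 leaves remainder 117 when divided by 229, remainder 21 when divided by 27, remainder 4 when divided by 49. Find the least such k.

The moduli are pairwise coprime; N = 229·27·49 = 302967.
N/229 = 1323; 1323 ≡ 178 (mod 229); 178·220 ≡ 1, so inverse 220.
N/27 = 11221; 11221 ≡ 16 (mod 27); 16·22 ≡ 1, so inverse 22.
N/49 = 6183; 6183 ≡ 9 (mod 49); 9·11 ≡ 1, so inverse 11.
k ≡ 117·1323·220 + 21·11221·22 + 4·6183·11 = 39510174.
39510174 mod 302967 = 124464.

124464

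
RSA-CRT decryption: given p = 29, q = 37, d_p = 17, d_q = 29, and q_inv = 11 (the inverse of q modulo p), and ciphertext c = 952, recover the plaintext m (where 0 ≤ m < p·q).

m₁ = c^(d_p) mod p: c ≡ 24 (mod 29), and 24^17 mod 29 = 20.
m₂ = c^(d_q) mod q: c ≡ 27 (mod 37), and 27^29 mod 37 = 11.
h = q_inv·(m₁ − m₂) mod p = 11·(20 − 11) mod 29 = 12.
m = m₂ + h·q = 11 + 12·37 = 455.

455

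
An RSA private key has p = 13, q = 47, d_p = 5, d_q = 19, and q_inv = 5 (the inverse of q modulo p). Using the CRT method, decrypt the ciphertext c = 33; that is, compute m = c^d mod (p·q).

m₁ = c^(d_p) mod p: c ≡ 7 (mod 13), and 7^5 mod 13 = 11.
m₂ = c^(d_q) mod q: c ≡ 33 (mod 47), and 33^19 mod 47 = 11.
h = q_inv·(m₁ − m₂) mod p = 5·(11 − 11) mod 13 = 0.
m = m₂ + h·q = 11 + 0·47 = 11.

11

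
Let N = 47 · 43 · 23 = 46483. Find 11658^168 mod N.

Mod 47: 11658 ≡ 2; by Fermat, exponent reduces to 168 mod 46 = 30; 2^30 ≡ 34 (mod 47).
Mod 43: 11658 ≡ 5; since 42 | 168, by Fermat 5^168 ≡ 1 (mod 43).
Mod 23: 11658 ≡ 20; by Fermat, exponent reduces to 168 mod 22 = 14; 20^14 ≡ 4 (mod 23).
Combine by CRT: x ≡ 34 (mod 47), x ≡ 1 (mod 43), x ≡ 4 (mod 23) ⇒ x ≡ 37540 (mod 46483).

37540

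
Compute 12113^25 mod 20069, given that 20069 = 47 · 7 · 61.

Mod 47: 12113 ≡ 34; 34^25 ≡ 28 (mod 47).
Mod 7: 12113 ≡ 3; by Fermat, exponent reduces to 25 mod 6 = 1; 3^1 ≡ 3 (mod 7).
Mod 61: 12113 ≡ 35; 35^25 ≡ 29 (mod 61).
Combine by CRT: x ≡ 28 (mod 47), x ≡ 3 (mod 7), x ≡ 29 (mod 61) ⇒ x ≡ 6373 (mod 20069).

6373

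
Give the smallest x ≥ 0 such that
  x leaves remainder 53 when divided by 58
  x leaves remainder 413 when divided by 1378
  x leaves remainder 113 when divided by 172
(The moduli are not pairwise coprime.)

gcd(58, 1378) = 2 and 2 | (413 − 53), so the pair is consistent; merging gives x ≡ 7303 (mod 39962), where 39962 = lcm(58, 1378).
gcd(39962, 172) = 2 and 2 | (113 − 7303), so the pair is consistent; merging gives x ≡ 2045365 (mod 3436732), where 3436732 = lcm(39962, 172).
The solution is unique modulo lcm(58, 1378, 172) = 3436732.

2045365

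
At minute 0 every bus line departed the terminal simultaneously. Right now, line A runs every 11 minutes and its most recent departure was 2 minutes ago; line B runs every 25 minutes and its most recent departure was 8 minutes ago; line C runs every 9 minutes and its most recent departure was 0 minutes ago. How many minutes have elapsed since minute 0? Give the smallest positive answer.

783

From t ≡ 2 (mod 11) write t = 2 + 11s. Substituting into t ≡ 8 (mod 25) gives 11s ≡ 6 (mod 25), and since 11⁻¹ ≡ 16 (mod 25), s ≡ 21. Hence t ≡ 2 + 11·21 = 233 (mod 275).
From t ≡ 233 (mod 275) write t = 233 + 275s. Substituting into t ≡ 0 (mod 9) gives 275s ≡ 1 (mod 9), and since 5⁻¹ ≡ 2 (mod 9), s ≡ 2. Hence t ≡ 233 + 275·2 = 783 (mod 2475).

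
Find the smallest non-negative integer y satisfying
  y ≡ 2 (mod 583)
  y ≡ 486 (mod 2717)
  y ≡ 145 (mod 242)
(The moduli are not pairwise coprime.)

2231143

gcd(583, 2717) = 11 and 11 | (486 − 2), so the pair is consistent; merging gives y ≡ 71128 (mod 144001), where 144001 = lcm(583, 2717).
gcd(144001, 242) = 11 and 11 | (145 − 71128), so the pair is consistent; merging gives y ≡ 2231143 (mod 3168022), where 3168022 = lcm(144001, 242).
The solution is unique modulo lcm(583, 2717, 242) = 3168022.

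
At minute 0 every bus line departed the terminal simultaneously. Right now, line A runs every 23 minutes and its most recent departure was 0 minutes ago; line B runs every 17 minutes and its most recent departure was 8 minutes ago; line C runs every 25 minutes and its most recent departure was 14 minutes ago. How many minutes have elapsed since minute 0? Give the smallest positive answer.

The moduli are pairwise coprime; N = 23·17·25 = 9775.
N/23 = 425; 425 ≡ 11 (mod 23); 11·21 ≡ 1, so inverse 21.
N/17 = 575; 575 ≡ 14 (mod 17); 14·11 ≡ 1, so inverse 11.
N/25 = 391; 391 ≡ 16 (mod 25); 16·11 ≡ 1, so inverse 11.
t ≡ 0·425·21 + 8·575·11 + 14·391·11 = 110814.
110814 mod 9775 = 3289.

3289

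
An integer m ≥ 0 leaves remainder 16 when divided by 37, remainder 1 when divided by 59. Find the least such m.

2125

Combine the congruences pairwise.
From m ≡ 16 (mod 37) write m = 16 + 37t. Substituting into m ≡ 1 (mod 59) gives 37t ≡ 44 (mod 59), and since 37⁻¹ ≡ 8 (mod 59), t ≡ 57. Hence m ≡ 16 + 37·57 = 2125 (mod 2183).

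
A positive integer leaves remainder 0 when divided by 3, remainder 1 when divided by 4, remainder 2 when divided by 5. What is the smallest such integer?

57

From t ≡ 0 (mod 3) write t = 0 + 3s. Substituting into t ≡ 1 (mod 4) gives 3s ≡ 1 (mod 4), and since 3⁻¹ ≡ 3 (mod 4), s ≡ 3. Hence t ≡ 0 + 3·3 = 9 (mod 12).
From t ≡ 9 (mod 12) write t = 9 + 12s. Substituting into t ≡ 2 (mod 5) gives 12s ≡ 3 (mod 5), and since 2⁻¹ ≡ 3 (mod 5), s ≡ 4. Hence t ≡ 9 + 12·4 = 57 (mod 60).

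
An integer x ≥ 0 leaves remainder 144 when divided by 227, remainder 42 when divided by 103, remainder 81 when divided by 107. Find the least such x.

596927

Combine the congruences pairwise.
From x ≡ 144 (mod 227) write x = 144 + 227t. Substituting into x ≡ 42 (mod 103) gives 227t ≡ 1 (mod 103), and since 21⁻¹ ≡ 54 (mod 103), t ≡ 54. Hence x ≡ 144 + 227·54 = 12402 (mod 23381).
From x ≡ 12402 (mod 23381) write x = 12402 + 23381t. Substituting into x ≡ 81 (mod 107) gives 23381t ≡ 91 (mod 107), and since 55⁻¹ ≡ 72 (mod 107), t ≡ 25. Hence x ≡ 12402 + 23381·25 = 596927 (mod 2501767).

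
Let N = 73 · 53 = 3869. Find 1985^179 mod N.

683

Mod 73: 1985 ≡ 14; by Fermat, exponent reduces to 179 mod 72 = 35; 14^35 ≡ 26 (mod 73).
Mod 53: 1985 ≡ 24; by Fermat, exponent reduces to 179 mod 52 = 23; 24^23 ≡ 47 (mod 53).
Combine by CRT: x ≡ 26 (mod 73), x ≡ 47 (mod 53) ⇒ x ≡ 683 (mod 3869).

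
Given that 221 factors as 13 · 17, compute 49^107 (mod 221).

43

Mod 13: 49 ≡ 10; by Fermat, exponent reduces to 107 mod 12 = 11; 10^11 ≡ 4 (mod 13).
Mod 17: 49 ≡ 15; by Fermat, exponent reduces to 107 mod 16 = 11; 15^11 ≡ 9 (mod 17).
Combine by CRT: x ≡ 4 (mod 13), x ≡ 9 (mod 17) ⇒ x ≡ 43 (mod 221).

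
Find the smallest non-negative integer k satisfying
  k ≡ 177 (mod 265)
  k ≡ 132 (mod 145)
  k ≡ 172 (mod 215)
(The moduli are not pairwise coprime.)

Combine the congruences pairwise.
gcd(265, 145) = 5 and 5 | (132 − 177), so the pair is consistent; merging gives k ≡ 6802 (mod 7685), where 7685 = lcm(265, 145).
gcd(7685, 215) = 5 and 5 | (172 − 6802), so the pair is consistent; merging gives k ≡ 122077 (mod 330455), where 330455 = lcm(7685, 215).
The solution is unique modulo lcm(265, 145, 215) = 330455.

122077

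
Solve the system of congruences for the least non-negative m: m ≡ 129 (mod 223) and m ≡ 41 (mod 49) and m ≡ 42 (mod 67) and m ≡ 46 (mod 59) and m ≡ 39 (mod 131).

The moduli are pairwise coprime; N = 223·49·67·59·131 = 5658470461.
N/223 = 25374307; 25374307 ≡ 29 (mod 223); 29·100 ≡ 1, so inverse 100.
N/49 = 115478989; 115478989 ≡ 3 (mod 49); 3·33 ≡ 1, so inverse 33.
N/67 = 84454783; 84454783 ≡ 10 (mod 67); 10·47 ≡ 1, so inverse 47.
N/59 = 95906279; 95906279 ≡ 9 (mod 59); 9·46 ≡ 1, so inverse 46.
N/131 = 43194431; 43194431 ≡ 63 (mod 131); 63·52 ≡ 1, so inverse 52.
m ≡ 129·25374307·100 + 41·115478989·33 + 42·84454783·47 + 46·95906279·46 + 39·43194431·52 = 940821366491.
940821366491 mod 5658470461 = 1515269965.

1515269965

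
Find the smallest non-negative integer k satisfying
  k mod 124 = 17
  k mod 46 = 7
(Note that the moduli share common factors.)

513

Combine the congruences pairwise.
gcd(124, 46) = 2 and 2 | (7 − 17), so the pair is consistent; merging gives k ≡ 513 (mod 2852), where 2852 = lcm(124, 46).
The solution is unique modulo lcm(124, 46) = 2852.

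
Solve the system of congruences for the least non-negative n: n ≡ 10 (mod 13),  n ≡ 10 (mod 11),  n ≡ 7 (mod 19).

1869

Combine the congruences pairwise.
From n ≡ 10 (mod 13) write n = 10 + 13t. Substituting into n ≡ 10 (mod 11) gives 13t ≡ 0 (mod 11), and since 2⁻¹ ≡ 6 (mod 11), t ≡ 0. Hence n ≡ 10 + 13·0 = 10 (mod 143).
From n ≡ 10 (mod 143) write n = 10 + 143t. Substituting into n ≡ 7 (mod 19) gives 143t ≡ 16 (mod 19), and since 10⁻¹ ≡ 2 (mod 19), t ≡ 13. Hence n ≡ 10 + 143·13 = 1869 (mod 2717).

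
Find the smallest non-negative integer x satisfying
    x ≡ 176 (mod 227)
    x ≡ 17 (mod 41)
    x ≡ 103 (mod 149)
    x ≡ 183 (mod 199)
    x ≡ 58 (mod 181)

13352924461

The moduli are pairwise coprime; N = 227·41·149·199·181 = 49949096117.
N/227 = 220040071; 220040071 ≡ 118 (mod 227); 118·202 ≡ 1, so inverse 202.
N/41 = 1218270637; 1218270637 ≡ 40 (mod 41); 40·40 ≡ 1, so inverse 40.
N/149 = 335228833; 335228833 ≡ 140 (mod 149); 140·33 ≡ 1, so inverse 33.
N/199 = 251000483; 251000483 ≡ 191 (mod 199); 191·174 ≡ 1, so inverse 174.
N/181 = 275961857; 275961857 ≡ 26 (mod 181); 26·7 ≡ 1, so inverse 7.
x ≡ 176·220040071·202 + 17·1218270637·40 + 103·335228833·33 + 183·251000483·174 + 58·275961857·7 = 17895129334347.
17895129334347 mod 49949096117 = 13352924461.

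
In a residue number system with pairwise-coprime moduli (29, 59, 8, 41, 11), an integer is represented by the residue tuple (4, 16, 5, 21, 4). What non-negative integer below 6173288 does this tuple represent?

The moduli are pairwise coprime; N = 29·59·8·41·11 = 6173288.
N/29 = 212872; 212872 ≡ 12 (mod 29); 12·17 ≡ 1, so inverse 17.
N/59 = 104632; 104632 ≡ 25 (mod 59); 25·26 ≡ 1, so inverse 26.
N/8 = 771661; 771661 ≡ 5 (mod 8); 5·5 ≡ 1, so inverse 5.
N/41 = 150568; 150568 ≡ 16 (mod 41); 16·18 ≡ 1, so inverse 18.
N/11 = 561208; 561208 ≡ 10 (mod 11); 10·10 ≡ 1, so inverse 10.
x ≡ 4·212872·17 + 16·104632·26 + 5·771661·5 + 21·150568·18 + 4·561208·10 = 156656757.
156656757 mod 6173288 = 2324557.

2324557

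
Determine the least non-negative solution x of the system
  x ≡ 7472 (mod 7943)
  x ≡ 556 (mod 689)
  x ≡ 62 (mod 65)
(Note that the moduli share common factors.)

1119492

Combine the congruences pairwise.
gcd(7943, 689) = 13 and 13 | (556 − 7472), so the pair is consistent; merging gives x ≡ 277534 (mod 420979), where 420979 = lcm(7943, 689).
gcd(420979, 65) = 13 and 13 | (62 − 277534), so the pair is consistent; merging gives x ≡ 1119492 (mod 2104895), where 2104895 = lcm(420979, 65).
The solution is unique modulo lcm(7943, 689, 65) = 2104895.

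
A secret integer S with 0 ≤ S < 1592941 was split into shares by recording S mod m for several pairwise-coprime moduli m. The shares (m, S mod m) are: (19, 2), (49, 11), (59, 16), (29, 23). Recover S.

472665

The moduli are pairwise coprime; N = 19·49·59·29 = 1592941.
N/19 = 83839; 83839 ≡ 11 (mod 19); 11·7 ≡ 1, so inverse 7.
N/49 = 32509; 32509 ≡ 22 (mod 49); 22·29 ≡ 1, so inverse 29.
N/59 = 26999; 26999 ≡ 36 (mod 59); 36·41 ≡ 1, so inverse 41.
N/29 = 54929; 54929 ≡ 3 (mod 29); 3·10 ≡ 1, so inverse 10.
S ≡ 2·83839·7 + 11·32509·29 + 16·26999·41 + 23·54929·10 = 41889131.
41889131 mod 1592941 = 472665.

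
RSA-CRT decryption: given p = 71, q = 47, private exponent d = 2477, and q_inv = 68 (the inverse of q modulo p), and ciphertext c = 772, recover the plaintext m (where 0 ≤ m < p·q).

d_p = d mod (p−1) = 2477 mod 70 = 27; d_q = d mod (q−1) = 39.
m₁ = c^(d_p) mod p: c ≡ 62 (mod 71), and 62^27 mod 71 = 13.
m₂ = c^(d_q) mod q: c ≡ 20 (mod 47), and 20^39 mod 47 = 38.
h = q_inv·(m₁ − m₂) mod p = 68·(13 − 38) mod 71 = 4.
m = m₂ + h·q = 38 + 4·47 = 226.

226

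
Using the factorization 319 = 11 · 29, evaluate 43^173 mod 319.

164

Mod 11: 43 ≡ 10; by Fermat, exponent reduces to 173 mod 10 = 3; 10^3 ≡ 10 (mod 11).
Mod 29: 43 ≡ 14; by Fermat, exponent reduces to 173 mod 28 = 5; 14^5 ≡ 19 (mod 29).
Combine by CRT: x ≡ 10 (mod 11), x ≡ 19 (mod 29) ⇒ x ≡ 164 (mod 319).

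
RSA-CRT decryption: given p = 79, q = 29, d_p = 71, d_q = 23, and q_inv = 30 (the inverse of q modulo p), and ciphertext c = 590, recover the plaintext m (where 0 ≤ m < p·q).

m₁ = c^(d_p) mod p: c ≡ 37 (mod 79), and 37^71 mod 79 = 74.
m₂ = c^(d_q) mod q: c ≡ 10 (mod 29), and 10^23 mod 29 = 11.
h = q_inv·(m₁ − m₂) mod p = 30·(74 − 11) mod 79 = 73.
m = m₂ + h·q = 11 + 73·29 = 2128.

2128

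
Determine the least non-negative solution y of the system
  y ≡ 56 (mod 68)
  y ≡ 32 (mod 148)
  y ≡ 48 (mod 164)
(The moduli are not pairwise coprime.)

gcd(68, 148) = 4 and 4 | (32 − 56), so the pair is consistent; merging gives y ≡ 328 (mod 2516), where 2516 = lcm(68, 148).
gcd(2516, 164) = 4 and 4 | (48 − 328), so the pair is consistent; merging gives y ≡ 90904 (mod 103156), where 103156 = lcm(2516, 164).
The solution is unique modulo lcm(68, 148, 164) = 103156.

90904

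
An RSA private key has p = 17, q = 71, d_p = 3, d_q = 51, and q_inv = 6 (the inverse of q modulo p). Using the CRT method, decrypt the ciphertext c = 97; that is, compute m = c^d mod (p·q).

1099

m₁ = c^(d_p) mod p: c ≡ 12 (mod 17), and 12^3 mod 17 = 11.
m₂ = c^(d_q) mod q: c ≡ 26 (mod 71), and 26^51 mod 71 = 34.
h = q_inv·(m₁ − m₂) mod p = 6·(11 − 34) mod 17 = 15.
m = m₂ + h·q = 34 + 15·71 = 1099.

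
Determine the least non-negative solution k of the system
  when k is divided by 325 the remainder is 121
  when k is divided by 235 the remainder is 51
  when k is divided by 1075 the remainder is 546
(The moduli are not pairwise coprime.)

Combine the congruences pairwise.
gcd(325, 235) = 5 and 5 | (51 − 121), so the pair is consistent; merging gives k ≡ 13446 (mod 15275), where 15275 = lcm(325, 235).
gcd(15275, 1075) = 25 and 25 | (546 − 13446), so the pair is consistent; merging gives k ≡ 13446 (mod 656825), where 656825 = lcm(15275, 1075).
The solution is unique modulo lcm(325, 235, 1075) = 656825.

13446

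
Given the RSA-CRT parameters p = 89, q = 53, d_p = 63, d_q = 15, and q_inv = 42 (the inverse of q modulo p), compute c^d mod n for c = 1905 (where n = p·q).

1108

m₁ = c^(d_p) mod p: c ≡ 36 (mod 89), and 36^63 mod 89 = 40.
m₂ = c^(d_q) mod q: c ≡ 50 (mod 53), and 50^15 mod 53 = 48.
h = q_inv·(m₁ − m₂) mod p = 42·(40 − 48) mod 89 = 20.
m = m₂ + h·q = 48 + 20·53 = 1108.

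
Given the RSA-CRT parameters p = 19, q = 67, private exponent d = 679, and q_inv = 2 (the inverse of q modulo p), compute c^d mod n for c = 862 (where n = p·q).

d_p = d mod (p−1) = 679 mod 18 = 13; d_q = d mod (q−1) = 19.
m₁ = c^(d_p) mod p: c ≡ 7 (mod 19), and 7^13 mod 19 = 7.
m₂ = c^(d_q) mod q: c ≡ 58 (mod 67), and 58^19 mod 67 = 42.
h = q_inv·(m₁ − m₂) mod p = 2·(7 − 42) mod 19 = 6.
m = m₂ + h·q = 42 + 6·67 = 444.

444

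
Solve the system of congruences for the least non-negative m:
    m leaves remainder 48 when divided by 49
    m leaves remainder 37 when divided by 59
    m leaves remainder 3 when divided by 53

72666

The moduli are pairwise coprime; N = 49·59·53 = 153223.
N/49 = 3127; 3127 ≡ 40 (mod 49); 40·38 ≡ 1, so inverse 38.
N/59 = 2597; 2597 ≡ 1 (mod 59), inverse 1.
N/53 = 2891; 2891 ≡ 29 (mod 53); 29·11 ≡ 1, so inverse 11.
m ≡ 48·3127·38 + 37·2597·1 + 3·2891·11 = 5895140.
5895140 mod 153223 = 72666.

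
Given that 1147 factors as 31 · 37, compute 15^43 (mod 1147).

Mod 31: 15 ≡ 15; by Fermat, exponent reduces to 43 mod 30 = 13; 15^13 ≡ 27 (mod 31).
Mod 37: 15 ≡ 15; by Fermat, exponent reduces to 43 mod 36 = 7; 15^7 ≡ 35 (mod 37).
Combine by CRT: x ≡ 27 (mod 31), x ≡ 35 (mod 37) ⇒ x ≡ 368 (mod 1147).

368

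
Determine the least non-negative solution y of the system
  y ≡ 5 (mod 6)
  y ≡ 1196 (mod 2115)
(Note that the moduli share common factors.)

3311

gcd(6, 2115) = 3 and 3 | (1196 − 5), so the pair is consistent; merging gives y ≡ 3311 (mod 4230), where 4230 = lcm(6, 2115).
The solution is unique modulo lcm(6, 2115) = 4230.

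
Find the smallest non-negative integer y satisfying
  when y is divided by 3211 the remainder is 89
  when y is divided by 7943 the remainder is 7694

118896

Combine the congruences pairwise.
gcd(3211, 7943) = 169 and 169 | (7694 − 89), so the pair is consistent; merging gives y ≡ 118896 (mod 150917), where 150917 = lcm(3211, 7943).
The solution is unique modulo lcm(3211, 7943) = 150917.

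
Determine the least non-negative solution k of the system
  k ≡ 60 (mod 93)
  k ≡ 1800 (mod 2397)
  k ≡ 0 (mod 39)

gcd(93, 2397) = 3 and 3 | (1800 − 60), so the pair is consistent; merging gives k ≡ 30564 (mod 74307), where 74307 = lcm(93, 2397).
gcd(74307, 39) = 3 and 3 | (0 − 30564), so the pair is consistent; merging gives k ≡ 104871 (mod 965991), where 965991 = lcm(74307, 39).
The solution is unique modulo lcm(93, 2397, 39) = 965991.

104871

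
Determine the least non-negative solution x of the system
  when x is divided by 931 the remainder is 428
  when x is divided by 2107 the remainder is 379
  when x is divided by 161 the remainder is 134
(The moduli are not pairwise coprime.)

gcd(931, 2107) = 49 and 49 | (379 − 428), so the pair is consistent; merging gives x ≡ 8807 (mod 40033), where 40033 = lcm(931, 2107).
gcd(40033, 161) = 7 and 7 | (134 − 8807), so the pair is consistent; merging gives x ≡ 569269 (mod 920759), where 920759 = lcm(40033, 161).
The solution is unique modulo lcm(931, 2107, 161) = 920759.

569269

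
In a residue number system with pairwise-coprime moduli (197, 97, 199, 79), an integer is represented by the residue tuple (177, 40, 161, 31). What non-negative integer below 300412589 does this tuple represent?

From x ≡ 177 (mod 197) write x = 177 + 197t. Substituting into x ≡ 40 (mod 97) gives 197t ≡ 57 (mod 97), and since 3⁻¹ ≡ 65 (mod 97), t ≡ 19. Hence x ≡ 177 + 197·19 = 3920 (mod 19109).
From x ≡ 3920 (mod 19109) write x = 3920 + 19109t. Substituting into x ≡ 161 (mod 199) gives 19109t ≡ 22 (mod 199), and since 5⁻¹ ≡ 40 (mod 199), t ≡ 84. Hence x ≡ 3920 + 19109·84 = 1609076 (mod 3802691).
From x ≡ 1609076 (mod 3802691) write x = 1609076 + 3802691t. Substituting into x ≡ 31 (mod 79) gives 3802691t ≡ 27 (mod 79), and since 26⁻¹ ≡ 76 (mod 79), t ≡ 77. Hence x ≡ 1609076 + 3802691·77 = 294416283 (mod 300412589).

294416283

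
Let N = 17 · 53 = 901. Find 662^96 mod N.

256

Mod 17: 662 ≡ 16; since 16 | 96, by Fermat 16^96 ≡ 1 (mod 17).
Mod 53: 662 ≡ 26; by Fermat, exponent reduces to 96 mod 52 = 44; 26^44 ≡ 44 (mod 53).
Combine by CRT: x ≡ 1 (mod 17), x ≡ 44 (mod 53) ⇒ x ≡ 256 (mod 901).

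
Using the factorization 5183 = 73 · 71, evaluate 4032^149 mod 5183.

153

Mod 73: 4032 ≡ 17; by Fermat, exponent reduces to 149 mod 72 = 5; 17^5 ≡ 7 (mod 73).
Mod 71: 4032 ≡ 56; by Fermat, exponent reduces to 149 mod 70 = 9; 56^9 ≡ 11 (mod 71).
Combine by CRT: x ≡ 7 (mod 73), x ≡ 11 (mod 71) ⇒ x ≡ 153 (mod 5183).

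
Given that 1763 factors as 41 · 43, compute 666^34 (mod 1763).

Mod 41: 666 ≡ 10; 10^34 ≡ 37 (mod 41).
Mod 43: 666 ≡ 21; 21^34 ≡ 41 (mod 43).
Combine by CRT: x ≡ 37 (mod 41), x ≡ 41 (mod 43) ⇒ x ≡ 1718 (mod 1763).

1718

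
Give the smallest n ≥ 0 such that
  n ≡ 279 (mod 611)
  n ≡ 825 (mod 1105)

40605

gcd(611, 1105) = 13 and 13 | (825 − 279), so the pair is consistent; merging gives n ≡ 40605 (mod 51935), where 51935 = lcm(611, 1105).
The solution is unique modulo lcm(611, 1105) = 51935.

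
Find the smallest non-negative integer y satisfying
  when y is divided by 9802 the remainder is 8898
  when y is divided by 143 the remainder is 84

Combine the congruences pairwise.
gcd(9802, 143) = 13 and 13 | (84 − 8898), so the pair is consistent; merging gives y ≡ 87314 (mod 107822), where 107822 = lcm(9802, 143).
The solution is unique modulo lcm(9802, 143) = 107822.

87314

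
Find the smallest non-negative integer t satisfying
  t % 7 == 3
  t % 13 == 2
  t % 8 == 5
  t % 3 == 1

2173

From t ≡ 3 (mod 7) write t = 3 + 7s. Substituting into t ≡ 2 (mod 13) gives 7s ≡ 12 (mod 13), and since 7⁻¹ ≡ 2 (mod 13), s ≡ 11. Hence t ≡ 3 + 7·11 = 80 (mod 91).
From t ≡ 80 (mod 91) write t = 80 + 91s. Substituting into t ≡ 5 (mod 8) gives 91s ≡ 5 (mod 8), and since 3⁻¹ ≡ 3 (mod 8), s ≡ 7. Hence t ≡ 80 + 91·7 = 717 (mod 728).
From t ≡ 717 (mod 728) write t = 717 + 728s. Substituting into t ≡ 1 (mod 3) gives 728s ≡ 1 (mod 3), and since 2⁻¹ ≡ 2 (mod 3), s ≡ 2. Hence t ≡ 717 + 728·2 = 2173 (mod 2184).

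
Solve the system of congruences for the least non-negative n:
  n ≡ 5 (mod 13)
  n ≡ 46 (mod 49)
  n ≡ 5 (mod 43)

16216

From n ≡ 5 (mod 13) write n = 5 + 13t. Substituting into n ≡ 46 (mod 49) gives 13t ≡ 41 (mod 49), and since 13⁻¹ ≡ 34 (mod 49), t ≡ 22. Hence n ≡ 5 + 13·22 = 291 (mod 637).
From n ≡ 291 (mod 637) write n = 291 + 637t. Substituting into n ≡ 5 (mod 43) gives 637t ≡ 15 (mod 43), and since 35⁻¹ ≡ 16 (mod 43), t ≡ 25. Hence n ≡ 291 + 637·25 = 16216 (mod 27391).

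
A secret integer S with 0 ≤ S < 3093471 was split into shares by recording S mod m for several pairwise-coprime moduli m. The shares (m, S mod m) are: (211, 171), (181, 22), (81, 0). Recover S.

Combine the congruences pairwise.
From S ≡ 171 (mod 211) write S = 171 + 211t. Substituting into S ≡ 22 (mod 181) gives 211t ≡ 32 (mod 181), and since 30⁻¹ ≡ 175 (mod 181), t ≡ 170. Hence S ≡ 171 + 211·170 = 36041 (mod 38191).
From S ≡ 36041 (mod 38191) write S = 36041 + 38191t. Substituting into S ≡ 0 (mod 81) gives 38191t ≡ 4 (mod 81), and since 40⁻¹ ≡ 79 (mod 81), t ≡ 73. Hence S ≡ 36041 + 38191·73 = 2823984 (mod 3093471).

2823984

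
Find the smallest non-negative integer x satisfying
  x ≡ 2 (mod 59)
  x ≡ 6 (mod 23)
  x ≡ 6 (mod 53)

From x ≡ 2 (mod 59) write x = 2 + 59t. Substituting into x ≡ 6 (mod 23) gives 59t ≡ 4 (mod 23), and since 13⁻¹ ≡ 16 (mod 23), t ≡ 18. Hence x ≡ 2 + 59·18 = 1064 (mod 1357).
From x ≡ 1064 (mod 1357) write x = 1064 + 1357t. Substituting into x ≡ 6 (mod 53) gives 1357t ≡ 2 (mod 53), and since 32⁻¹ ≡ 5 (mod 53), t ≡ 10. Hence x ≡ 1064 + 1357·10 = 14634 (mod 71921).

14634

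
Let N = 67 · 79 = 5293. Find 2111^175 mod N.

Mod 67: 2111 ≡ 34; by Fermat, exponent reduces to 175 mod 66 = 43; 34^43 ≡ 7 (mod 67).
Mod 79: 2111 ≡ 57; by Fermat, exponent reduces to 175 mod 78 = 19; 57^19 ≡ 27 (mod 79).
Combine by CRT: x ≡ 7 (mod 67), x ≡ 27 (mod 79) ⇒ x ≡ 3424 (mod 5293).

3424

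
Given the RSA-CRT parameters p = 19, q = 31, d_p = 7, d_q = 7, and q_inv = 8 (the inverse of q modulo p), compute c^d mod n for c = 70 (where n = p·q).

219

m₁ = c^(d_p) mod p: c ≡ 13 (mod 19), and 13^7 mod 19 = 10.
m₂ = c^(d_q) mod q: c ≡ 8 (mod 31), and 8^7 mod 31 = 2.
h = q_inv·(m₁ − m₂) mod p = 8·(10 − 2) mod 19 = 7.
m = m₂ + h·q = 2 + 7·31 = 219.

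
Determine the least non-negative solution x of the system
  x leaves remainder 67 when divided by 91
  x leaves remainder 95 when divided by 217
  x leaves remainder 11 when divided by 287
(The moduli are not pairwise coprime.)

60855

Combine the congruences pairwise.
gcd(91, 217) = 7 and 7 | (95 − 67), so the pair is consistent; merging gives x ≡ 1614 (mod 2821), where 2821 = lcm(91, 217).
gcd(2821, 287) = 7 and 7 | (11 − 1614), so the pair is consistent; merging gives x ≡ 60855 (mod 115661), where 115661 = lcm(2821, 287).
The solution is unique modulo lcm(91, 217, 287) = 115661.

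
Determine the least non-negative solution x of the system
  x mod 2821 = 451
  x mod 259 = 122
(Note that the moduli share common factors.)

gcd(2821, 259) = 7 and 7 | (122 − 451), so the pair is consistent; merging gives x ≡ 59692 (mod 104377), where 104377 = lcm(2821, 259).
The solution is unique modulo lcm(2821, 259) = 104377.

59692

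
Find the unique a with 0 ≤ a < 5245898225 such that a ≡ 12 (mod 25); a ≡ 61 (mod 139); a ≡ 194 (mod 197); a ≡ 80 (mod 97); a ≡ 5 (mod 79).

4629740337

The moduli are pairwise coprime; N = 25·139·197·97·79 = 5245898225.
N/25 = 209835929; 209835929 ≡ 4 (mod 25); 4·19 ≡ 1, so inverse 19.
N/139 = 37740275; 37740275 ≡ 107 (mod 139); 107·13 ≡ 1, so inverse 13.
N/197 = 26628925; 26628925 ≡ 41 (mod 197); 41·173 ≡ 1, so inverse 173.
N/97 = 54081425; 54081425 ≡ 45 (mod 97); 45·69 ≡ 1, so inverse 69.
N/79 = 66403775; 66403775 ≡ 9 (mod 79); 9·44 ≡ 1, so inverse 44.
a ≡ 12·209835929·19 + 61·37740275·13 + 194·26628925·173 + 80·54081425·69 + 5·66403775·44 = 1284628907237.
1284628907237 mod 5245898225 = 4629740337.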